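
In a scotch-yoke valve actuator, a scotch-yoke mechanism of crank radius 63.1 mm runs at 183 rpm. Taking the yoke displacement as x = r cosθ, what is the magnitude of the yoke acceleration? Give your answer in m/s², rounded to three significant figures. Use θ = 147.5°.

19.5

ω = 19.16 rad/s (from 183 rpm).
x = r cosθ ⇒ ẍ = −rω² cosθ (ω constant).
|a| = rω²|cosθ| = 0.0631·(19.16)²·|cos 147.5°| = 19.544 m/s².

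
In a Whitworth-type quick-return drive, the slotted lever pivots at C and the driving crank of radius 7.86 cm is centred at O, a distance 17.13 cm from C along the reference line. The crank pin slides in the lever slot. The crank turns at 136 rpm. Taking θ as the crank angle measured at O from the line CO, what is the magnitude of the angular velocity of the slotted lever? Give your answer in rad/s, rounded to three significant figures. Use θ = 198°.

9.52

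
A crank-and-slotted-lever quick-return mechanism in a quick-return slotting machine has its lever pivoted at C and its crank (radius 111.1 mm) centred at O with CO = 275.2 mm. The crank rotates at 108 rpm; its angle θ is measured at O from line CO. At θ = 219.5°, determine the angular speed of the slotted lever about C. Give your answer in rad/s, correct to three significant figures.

ω = 11.31 rad/s (from 108 rpm).
Crank pin A relative to C: A = (d + r cosθ, r sinθ); lever angle φ = atan2(r sinθ, d + r cosθ).
Differentiating tanφ: φ̇ = rω(d cosθ + r)/(d² + r² + 2dr cosθ).
d² + r² + 2dr cosθ = |CA|² = 0.0408938 m²;  d cosθ + r = -0.10125 m.
|ω_lever| = |0.1111·11.31·-0.10125| / 0.0408938 = 3.1111 rad/s.

3.11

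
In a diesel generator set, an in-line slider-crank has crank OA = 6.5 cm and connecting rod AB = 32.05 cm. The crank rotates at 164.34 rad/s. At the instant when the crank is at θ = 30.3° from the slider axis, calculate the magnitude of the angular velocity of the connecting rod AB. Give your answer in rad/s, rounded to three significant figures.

28.9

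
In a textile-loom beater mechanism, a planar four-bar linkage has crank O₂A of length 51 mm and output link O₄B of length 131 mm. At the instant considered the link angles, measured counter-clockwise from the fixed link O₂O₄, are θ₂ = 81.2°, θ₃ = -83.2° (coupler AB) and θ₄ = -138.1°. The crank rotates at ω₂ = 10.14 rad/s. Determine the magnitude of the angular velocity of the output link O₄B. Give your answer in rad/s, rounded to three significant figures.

1.30

ω₂ = 10.14 rad/s
Differentiating the loop-closure r₂e^{iθ₂}+r₃e^{iθ₃}=r₁+r₄e^{iθ₄} gives r₂ω₂e^{iθ₂}+r₃ω₃e^{iθ₃}=r₄ω₄e^{iθ₄}.
Eliminating the other unknown: ω₄ = r₂ω₂ sin(θ₂−θ₃) / [r₄ sin(θ₄−θ₃)].
Numerator sine = +0.26892; denominator sine = -0.81815.
Result = 0.051·10.14·(+0.26892) / (0.131·(-0.81815)) = -1.2976 rad/s; magnitude 1.2976 rad/s.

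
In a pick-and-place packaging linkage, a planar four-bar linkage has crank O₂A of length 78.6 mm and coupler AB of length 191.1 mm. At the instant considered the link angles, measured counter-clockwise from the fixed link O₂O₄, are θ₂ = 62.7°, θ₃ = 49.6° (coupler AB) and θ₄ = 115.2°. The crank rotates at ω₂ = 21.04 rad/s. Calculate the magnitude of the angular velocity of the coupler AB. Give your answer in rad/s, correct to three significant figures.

ω₂ = 21.04 rad/s
Differentiating the loop-closure r₂e^{iθ₂}+r₃e^{iθ₃}=r₁+r₄e^{iθ₄} gives r₂ω₂e^{iθ₂}+r₃ω₃e^{iθ₃}=r₄ω₄e^{iθ₄}.
Eliminating the other unknown: ω₃ = r₂ω₂ sin(θ₄−θ₂) / [r₃ sin(θ₃−θ₄)].
Numerator sine = +0.79335; denominator sine = -0.91068.
Result = 0.0786·21.04·(+0.79335) / (0.1911·(-0.91068)) = -7.5389 rad/s; magnitude 7.5389 rad/s.

7.54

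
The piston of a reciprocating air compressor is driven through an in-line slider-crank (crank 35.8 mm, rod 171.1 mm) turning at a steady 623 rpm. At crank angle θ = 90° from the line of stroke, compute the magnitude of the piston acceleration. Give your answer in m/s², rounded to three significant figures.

ω = 2π·623/60 = 65.24 rad/s
x(θ) = r cosθ + √(L² − r² sin²θ); with ω constant, a = ω²·d²x/dθ².
d²x/dθ² = −r cosθ − r²(cos2θ)/√u − r⁴ sin²2θ/(4u^{3/2}),  u = L² − r² sin²θ = 0.0279936 m².
Substituting r = 0.0358 m, L = 0.1711 m, θ = 90°: d²x/dθ² = +0.0076601 m.
a = ω²·d²x/dθ² = (65.24)²·(+0.0076601) = +32.604 m/s²;  |a| = 32.604 m/s².

32.6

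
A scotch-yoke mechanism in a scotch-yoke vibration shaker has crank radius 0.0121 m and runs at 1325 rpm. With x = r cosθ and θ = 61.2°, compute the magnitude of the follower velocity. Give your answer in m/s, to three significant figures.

1.47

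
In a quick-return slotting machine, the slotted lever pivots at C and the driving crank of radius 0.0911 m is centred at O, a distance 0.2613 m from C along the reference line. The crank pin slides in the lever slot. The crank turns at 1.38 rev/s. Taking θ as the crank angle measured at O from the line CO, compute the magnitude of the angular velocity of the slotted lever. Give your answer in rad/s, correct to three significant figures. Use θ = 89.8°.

0.947

ω = 8.671 rad/s (from 1.38 rev/s).
Crank pin A relative to C: A = (d + r cosθ, r sinθ); lever angle φ = atan2(r sinθ, d + r cosθ).
Differentiating tanφ: φ̇ = rω(d cosθ + r)/(d² + r² + 2dr cosθ).
d² + r² + 2dr cosθ = |CA|² = 0.0767431 m²;  d cosθ + r = +0.092012 m.
|ω_lever| = |0.0911·8.671·+0.092012| / 0.0767431 = 0.94707 rad/s.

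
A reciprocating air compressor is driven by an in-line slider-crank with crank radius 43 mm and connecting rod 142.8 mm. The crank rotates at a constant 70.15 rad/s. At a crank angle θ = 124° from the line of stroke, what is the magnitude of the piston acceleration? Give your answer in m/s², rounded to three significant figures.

142

ω = 70.15 rad/s
x(θ) = r cosθ + √(L² − r² sin²θ); with ω constant, a = ω²·d²x/dθ².
d²x/dθ² = −r cosθ − r²(cos2θ)/√u − r⁴ sin²2θ/(4u^{3/2}),  u = L² − r² sin²θ = 0.019121 m².
Substituting r = 0.043 m, L = 0.1428 m, θ = 124°: d²x/dθ² = +0.028776 m.
a = ω²·d²x/dθ² = (70.15)²·(+0.028776) = +141.61 m/s²;  |a| = 141.61 m/s².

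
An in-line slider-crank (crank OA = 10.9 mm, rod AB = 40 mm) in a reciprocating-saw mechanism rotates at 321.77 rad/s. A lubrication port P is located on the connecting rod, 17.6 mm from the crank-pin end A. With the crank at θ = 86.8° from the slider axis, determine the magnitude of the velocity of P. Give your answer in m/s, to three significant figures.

3.53

ω = 321.8 rad/s.  Crank-pin speed |V_A| = rω = 3.5073 m/s, perpendicular to OA.
Rod angle: sinφ = −(r/L) sinθ ⇒ φ = -15.788°; ω_rod = −rω cosθ/√(L²−r²sin²θ) = -5.0864 rad/s.
V_P = V_A + ω_rod × AP, with AP = 0.0176 m along the rod.
Components: V_Px = −rω sinθ − a·ω_rod·sinφ = -3.5262 m/s;  V_Py = rω cosθ + a·ω_rod·cosφ = +0.10964 m/s.
|V_P| = √(V_Px² + V_Py²) = 3.5279 m/s.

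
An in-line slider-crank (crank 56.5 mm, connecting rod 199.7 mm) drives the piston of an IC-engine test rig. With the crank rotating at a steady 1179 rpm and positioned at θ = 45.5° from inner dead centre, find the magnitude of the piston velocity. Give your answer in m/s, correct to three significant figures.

ω = 2π·1179/60 = 123.5 rad/s
For an in-line slider-crank, x = r cosθ + √(L² − r² sin²θ), so v = −rω sinθ·[1 + r cosθ/√(L² − r² sin²θ)].
With r = 0.0565 m, L = 0.1997 m, θ = 45.5°: √(L² − r² sin²θ) = 0.19559 m.
v = −0.0565·123.5·0.71325·[1 + 0.0565·0.70091/0.19559] = -5.9828 m/s.
|v| = 5.9828 m/s.

5.98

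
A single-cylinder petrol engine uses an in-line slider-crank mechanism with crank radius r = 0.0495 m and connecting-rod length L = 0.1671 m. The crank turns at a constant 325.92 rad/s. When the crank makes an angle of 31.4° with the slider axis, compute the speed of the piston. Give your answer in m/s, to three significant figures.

10.6

ω = 325.9 rad/s
For an in-line slider-crank, x = r cosθ + √(L² − r² sin²θ), so v = −rω sinθ·[1 + r cosθ/√(L² − r² sin²θ)].
With r = 0.0495 m, L = 0.1671 m, θ = 31.4°: √(L² − r² sin²θ) = 0.1651 m.
v = −0.0495·325.9·0.52101·[1 + 0.0495·0.85355/0.1651] = -10.557 m/s.
|v| = 10.557 m/s.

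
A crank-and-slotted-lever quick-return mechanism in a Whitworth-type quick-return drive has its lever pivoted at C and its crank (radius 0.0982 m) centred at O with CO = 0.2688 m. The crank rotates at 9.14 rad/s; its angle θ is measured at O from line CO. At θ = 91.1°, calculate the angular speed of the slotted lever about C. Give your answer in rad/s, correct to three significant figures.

ω = 9.14 rad/s
Crank pin A relative to C: A = (d + r cosθ, r sinθ); lever angle φ = atan2(r sinθ, d + r cosθ).
Differentiating tanφ: φ̇ = rω(d cosθ + r)/(d² + r² + 2dr cosθ).
d² + r² + 2dr cosθ = |CA|² = 0.0808832 m²;  d cosθ + r = +0.09304 m.
|ω_lever| = |0.0982·9.14·+0.09304| / 0.0808832 = 1.0324 rad/s.

1.03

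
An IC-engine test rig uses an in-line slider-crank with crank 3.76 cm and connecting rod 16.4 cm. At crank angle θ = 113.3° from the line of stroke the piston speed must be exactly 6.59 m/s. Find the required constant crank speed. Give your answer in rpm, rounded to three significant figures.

For an in-line slider-crank, |v_piston| = rω|sinθ|·[1 + r cosθ/√(L² − r² sin²θ)].
With r = 0.0376 m, L = 0.164 m, θ = 113.3°: the bracketed kinematic factor |dx/dθ| = 0.03133 m.
ω = v/|dx/dθ| = 6.59/0.03133 = 210.34 rad/s.
N = 60ω/(2π) = 2008.6 rpm.

2010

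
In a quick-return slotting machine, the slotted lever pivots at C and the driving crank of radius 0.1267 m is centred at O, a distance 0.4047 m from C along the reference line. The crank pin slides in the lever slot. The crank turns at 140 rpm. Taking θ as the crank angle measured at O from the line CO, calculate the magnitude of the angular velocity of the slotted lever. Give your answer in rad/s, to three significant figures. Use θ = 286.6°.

ω = 14.66 rad/s (from 140 rpm).
Crank pin A relative to C: A = (d + r cosθ, r sinθ); lever angle φ = atan2(r sinθ, d + r cosθ).
Differentiating tanφ: φ̇ = rω(d cosθ + r)/(d² + r² + 2dr cosθ).
d² + r² + 2dr cosθ = |CA|² = 0.209133 m²;  d cosθ + r = +0.24232 m.
|ω_lever| = |0.1267·14.66·+0.24232| / 0.209133 = 2.1523 rad/s.

2.15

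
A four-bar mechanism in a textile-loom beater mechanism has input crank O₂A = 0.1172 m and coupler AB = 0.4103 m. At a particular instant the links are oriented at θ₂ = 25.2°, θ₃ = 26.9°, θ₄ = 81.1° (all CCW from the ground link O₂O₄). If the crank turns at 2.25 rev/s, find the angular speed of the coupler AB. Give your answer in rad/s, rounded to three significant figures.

ω₂ = 14.14 rad/s (from 2.25 rev/s).
Differentiating the loop-closure r₂e^{iθ₂}+r₃e^{iθ₃}=r₁+r₄e^{iθ₄} gives r₂ω₂e^{iθ₂}+r₃ω₃e^{iθ₃}=r₄ω₄e^{iθ₄}.
Eliminating the other unknown: ω₃ = r₂ω₂ sin(θ₄−θ₂) / [r₃ sin(θ₃−θ₄)].
Numerator sine = +0.82806; denominator sine = -0.81106.
Result = 0.1172·14.14·(+0.82806) / (0.4103·(-0.81106)) = -4.1228 rad/s; magnitude 4.1228 rad/s.

4.12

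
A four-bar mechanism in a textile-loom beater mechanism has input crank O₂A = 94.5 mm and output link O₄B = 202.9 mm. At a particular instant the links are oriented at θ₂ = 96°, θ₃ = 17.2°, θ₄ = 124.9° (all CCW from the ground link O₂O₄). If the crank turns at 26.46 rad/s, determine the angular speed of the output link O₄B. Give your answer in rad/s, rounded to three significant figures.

ω₂ = 26.46 rad/s
Differentiating the loop-closure r₂e^{iθ₂}+r₃e^{iθ₃}=r₁+r₄e^{iθ₄} gives r₂ω₂e^{iθ₂}+r₃ω₃e^{iθ₃}=r₄ω₄e^{iθ₄}.
Eliminating the other unknown: ω₄ = r₂ω₂ sin(θ₂−θ₃) / [r₄ sin(θ₄−θ₃)].
Numerator sine = +0.98096; denominator sine = +0.95266.
Result = 0.0945·26.46·(+0.98096) / (0.2029·(+0.95266)) = +12.69 rad/s; magnitude 12.69 rad/s.

12.7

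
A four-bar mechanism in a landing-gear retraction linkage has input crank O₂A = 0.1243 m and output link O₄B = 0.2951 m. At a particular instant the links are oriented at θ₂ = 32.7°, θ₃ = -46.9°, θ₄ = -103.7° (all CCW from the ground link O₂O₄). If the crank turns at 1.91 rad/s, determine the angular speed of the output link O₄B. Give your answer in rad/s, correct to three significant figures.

0.946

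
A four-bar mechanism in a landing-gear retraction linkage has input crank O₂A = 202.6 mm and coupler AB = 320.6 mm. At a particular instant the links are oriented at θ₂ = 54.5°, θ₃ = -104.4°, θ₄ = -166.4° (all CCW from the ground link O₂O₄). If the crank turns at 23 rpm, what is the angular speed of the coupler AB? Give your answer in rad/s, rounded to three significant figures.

1.13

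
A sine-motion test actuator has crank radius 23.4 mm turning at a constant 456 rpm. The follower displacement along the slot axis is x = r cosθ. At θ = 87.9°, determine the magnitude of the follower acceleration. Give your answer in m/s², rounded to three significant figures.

1.96

ω = 47.75 rad/s (from 456 rpm).
x = r cosθ ⇒ ẍ = −rω² cosθ (ω constant).
|a| = rω²|cosθ| = 0.0234·(47.75)²·|cos 87.9°| = 1.9552 m/s².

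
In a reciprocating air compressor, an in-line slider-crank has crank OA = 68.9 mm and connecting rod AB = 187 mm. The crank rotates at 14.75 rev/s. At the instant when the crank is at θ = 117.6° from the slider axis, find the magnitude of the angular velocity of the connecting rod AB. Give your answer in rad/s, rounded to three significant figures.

16.7

ω = 92.68 rad/s (converted from 14.75 rev/s).
The rod makes angle φ with the slider axis where L sinφ = r sinθ; differentiating, L cosφ·φ̇ = r ω cosθ.
L cosφ = √(L² − r² sin²θ) = 0.17675 m.
|ω_rod| = r ω |cosθ| / √(L² − r² sin²θ) = 0.0689·92.68·0.46330/0.17675 = 16.737 rad/s.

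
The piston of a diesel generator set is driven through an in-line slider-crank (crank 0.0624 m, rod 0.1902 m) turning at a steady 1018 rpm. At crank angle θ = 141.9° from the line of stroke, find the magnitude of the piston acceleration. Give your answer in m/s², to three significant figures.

495

ω = 2π·1018/60 = 106.6 rad/s
x(θ) = r cosθ + √(L² − r² sin²θ); with ω constant, a = ω²·d²x/dθ².
d²x/dθ² = −r cosθ − r²(cos2θ)/√u − r⁴ sin²2θ/(4u^{3/2}),  u = L² − r² sin²θ = 0.0346936 m².
Substituting r = 0.0624 m, L = 0.1902 m, θ = 141.9°: d²x/dθ² = +0.043565 m.
a = ω²·d²x/dθ² = (106.6)²·(+0.043565) = +495.1 m/s²;  |a| = 495.1 m/s².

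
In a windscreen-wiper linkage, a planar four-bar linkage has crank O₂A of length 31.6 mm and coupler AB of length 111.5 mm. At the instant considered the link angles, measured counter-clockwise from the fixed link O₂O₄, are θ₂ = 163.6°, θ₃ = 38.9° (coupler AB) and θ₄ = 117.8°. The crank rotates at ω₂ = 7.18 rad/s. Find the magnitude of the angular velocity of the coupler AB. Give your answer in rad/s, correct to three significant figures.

1.49

ω₂ = 7.18 rad/s
Differentiating the loop-closure r₂e^{iθ₂}+r₃e^{iθ₃}=r₁+r₄e^{iθ₄} gives r₂ω₂e^{iθ₂}+r₃ω₃e^{iθ₃}=r₄ω₄e^{iθ₄}.
Eliminating the other unknown: ω₃ = r₂ω₂ sin(θ₄−θ₂) / [r₃ sin(θ₃−θ₄)].
Numerator sine = -0.71691; denominator sine = -0.98129.
Result = 0.0316·7.18·(-0.71691) / (0.1115·(-0.98129)) = +1.4866 rad/s; magnitude 1.4866 rad/s.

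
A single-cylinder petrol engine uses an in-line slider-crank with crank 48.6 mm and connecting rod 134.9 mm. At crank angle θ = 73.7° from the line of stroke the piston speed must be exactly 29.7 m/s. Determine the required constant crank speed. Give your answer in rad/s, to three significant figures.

575

For an in-line slider-crank, |v_piston| = rω|sinθ|·[1 + r cosθ/√(L² − r² sin²θ)].
With r = 0.0486 m, L = 0.1349 m, θ = 73.7°: the bracketed kinematic factor |dx/dθ| = 0.051673 m.
ω = v/|dx/dθ| = 29.7/0.051673 = 574.77 rad/s.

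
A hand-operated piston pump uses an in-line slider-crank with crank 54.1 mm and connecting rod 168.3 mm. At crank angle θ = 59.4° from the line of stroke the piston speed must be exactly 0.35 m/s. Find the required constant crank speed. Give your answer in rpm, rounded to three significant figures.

61.3

For an in-line slider-crank, |v_piston| = rω|sinθ|·[1 + r cosθ/√(L² − r² sin²θ)].
With r = 0.0541 m, L = 0.1683 m, θ = 59.4°: the bracketed kinematic factor |dx/dθ| = 0.054495 m.
ω = v/|dx/dθ| = 0.35/0.054495 = 6.4226 rad/s.
N = 60ω/(2π) = 61.331 rpm.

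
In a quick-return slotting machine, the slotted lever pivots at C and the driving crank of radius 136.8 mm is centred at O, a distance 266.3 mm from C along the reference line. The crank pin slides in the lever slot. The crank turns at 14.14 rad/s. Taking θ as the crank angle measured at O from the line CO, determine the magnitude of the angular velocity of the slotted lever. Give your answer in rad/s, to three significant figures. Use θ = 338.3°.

4.72

ω = 14.14 rad/s
Crank pin A relative to C: A = (d + r cosθ, r sinθ); lever angle φ = atan2(r sinθ, d + r cosθ).
Differentiating tanφ: φ̇ = rω(d cosθ + r)/(d² + r² + 2dr cosθ).
d² + r² + 2dr cosθ = |CA|² = 0.157326 m²;  d cosθ + r = +0.38423 m.
|ω_lever| = |0.1368·14.14·+0.38423| / 0.157326 = 4.7241 rad/s.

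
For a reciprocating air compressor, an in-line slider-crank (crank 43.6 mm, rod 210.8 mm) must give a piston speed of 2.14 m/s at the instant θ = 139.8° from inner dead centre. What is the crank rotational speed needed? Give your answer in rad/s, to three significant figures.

For an in-line slider-crank, |v_piston| = rω|sinθ|·[1 + r cosθ/√(L² − r² sin²θ)].
With r = 0.0436 m, L = 0.2108 m, θ = 139.8°: the bracketed kinematic factor |dx/dθ| = 0.023656 m.
ω = v/|dx/dθ| = 2.14/0.023656 = 90.463 rad/s.

90.5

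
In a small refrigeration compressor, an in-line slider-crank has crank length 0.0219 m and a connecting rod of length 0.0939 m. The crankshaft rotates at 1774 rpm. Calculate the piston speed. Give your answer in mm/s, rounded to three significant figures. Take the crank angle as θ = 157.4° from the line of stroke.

1230

ω = 2π·1774/60 = 185.8 rad/s
For an in-line slider-crank, x = r cosθ + √(L² − r² sin²θ), so v = −rω sinθ·[1 + r cosθ/√(L² − r² sin²θ)].
With r = 0.0219 m, L = 0.0939 m, θ = 157.4°: √(L² − r² sin²θ) = 0.093522 m.
v = −0.0219·185.8·0.38430·[1 + 0.0219·-0.92321/0.093522] = -1.2255 m/s.
|v| = 1.2255 m/s = 1225.5 mm/s.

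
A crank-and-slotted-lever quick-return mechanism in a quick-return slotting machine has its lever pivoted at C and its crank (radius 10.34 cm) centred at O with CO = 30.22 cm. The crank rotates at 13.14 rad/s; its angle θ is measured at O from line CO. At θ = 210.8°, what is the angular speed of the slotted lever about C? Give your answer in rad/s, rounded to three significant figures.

4.39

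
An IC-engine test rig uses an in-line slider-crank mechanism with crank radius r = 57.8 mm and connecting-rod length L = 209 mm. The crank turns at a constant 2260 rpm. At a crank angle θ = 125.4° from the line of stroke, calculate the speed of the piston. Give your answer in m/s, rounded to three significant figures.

9.32

ω = 2π·2260/60 = 236.7 rad/s
For an in-line slider-crank, x = r cosθ + √(L² − r² sin²θ), so v = −rω sinθ·[1 + r cosθ/√(L² − r² sin²θ)].
With r = 0.0578 m, L = 0.209 m, θ = 125.4°: √(L² − r² sin²θ) = 0.20362 m.
v = −0.0578·236.7·0.81513·[1 + 0.0578·-0.57928/0.20362] = -9.3169 m/s.
|v| = 9.3169 m/s.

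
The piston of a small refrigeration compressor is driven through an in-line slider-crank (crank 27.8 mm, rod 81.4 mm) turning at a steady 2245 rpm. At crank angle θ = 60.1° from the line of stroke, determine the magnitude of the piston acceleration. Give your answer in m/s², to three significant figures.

503

ω = 2π·2245/60 = 235.1 rad/s
x(θ) = r cosθ + √(L² − r² sin²θ); with ω constant, a = ω²·d²x/dθ².
d²x/dθ² = −r cosθ − r²(cos2θ)/√u − r⁴ sin²2θ/(4u^{3/2}),  u = L² − r² sin²θ = 0.00604516 m².
Substituting r = 0.0278 m, L = 0.0814 m, θ = 60.1°: d²x/dθ² = -0.0090953 m.
a = ω²·d²x/dθ² = (235.1)²·(-0.0090953) = -502.7 m/s²;  |a| = 502.7 m/s².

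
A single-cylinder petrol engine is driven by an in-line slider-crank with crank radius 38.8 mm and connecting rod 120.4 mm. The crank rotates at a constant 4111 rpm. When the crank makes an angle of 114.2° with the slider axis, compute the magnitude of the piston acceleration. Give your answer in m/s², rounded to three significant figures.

4520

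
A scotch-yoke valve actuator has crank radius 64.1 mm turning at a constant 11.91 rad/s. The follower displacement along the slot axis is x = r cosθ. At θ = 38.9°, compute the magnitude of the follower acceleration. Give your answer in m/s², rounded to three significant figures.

ω = 11.91 rad/s
x = r cosθ ⇒ ẍ = −rω² cosθ (ω constant).
|a| = rω²|cosθ| = 0.0641·(11.91)²·|cos 38.9°| = 7.0761 m/s².

7.08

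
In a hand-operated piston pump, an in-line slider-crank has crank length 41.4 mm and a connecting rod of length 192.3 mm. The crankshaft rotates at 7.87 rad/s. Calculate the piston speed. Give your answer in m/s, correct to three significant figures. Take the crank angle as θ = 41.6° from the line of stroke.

ω = 7.87 rad/s
For an in-line slider-crank, x = r cosθ + √(L² − r² sin²θ), so v = −rω sinθ·[1 + r cosθ/√(L² − r² sin²θ)].
With r = 0.0414 m, L = 0.1923 m, θ = 41.6°: √(L² − r² sin²θ) = 0.19033 m.
v = −0.0414·7.87·0.66393·[1 + 0.0414·0.74780/0.19033] = -0.25151 m/s.
|v| = 0.25151 m/s.

0.252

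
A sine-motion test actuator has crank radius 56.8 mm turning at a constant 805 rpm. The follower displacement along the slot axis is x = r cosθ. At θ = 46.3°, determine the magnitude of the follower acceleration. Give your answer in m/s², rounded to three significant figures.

279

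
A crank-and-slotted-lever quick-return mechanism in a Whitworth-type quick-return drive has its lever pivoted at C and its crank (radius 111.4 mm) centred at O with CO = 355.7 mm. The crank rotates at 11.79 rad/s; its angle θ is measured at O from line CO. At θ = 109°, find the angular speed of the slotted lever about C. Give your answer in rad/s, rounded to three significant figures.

0.0511

ω = 11.79 rad/s
Crank pin A relative to C: A = (d + r cosθ, r sinθ); lever angle φ = atan2(r sinθ, d + r cosθ).
Differentiating tanφ: φ̇ = rω(d cosθ + r)/(d² + r² + 2dr cosθ).
d² + r² + 2dr cosθ = |CA|² = 0.113131 m²;  d cosθ + r = -0.0044046 m.
|ω_lever| = |0.1114·11.79·-0.0044046| / 0.113131 = 0.051135 rad/s.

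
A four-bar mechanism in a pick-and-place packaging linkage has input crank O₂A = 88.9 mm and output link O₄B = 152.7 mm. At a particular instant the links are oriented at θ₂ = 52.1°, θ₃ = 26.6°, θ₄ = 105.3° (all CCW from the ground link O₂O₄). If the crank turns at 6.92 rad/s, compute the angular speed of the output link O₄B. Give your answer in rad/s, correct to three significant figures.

ω₂ = 6.92 rad/s
Differentiating the loop-closure r₂e^{iθ₂}+r₃e^{iθ₃}=r₁+r₄e^{iθ₄} gives r₂ω₂e^{iθ₂}+r₃ω₃e^{iθ₃}=r₄ω₄e^{iθ₄}.
Eliminating the other unknown: ω₄ = r₂ω₂ sin(θ₂−θ₃) / [r₄ sin(θ₄−θ₃)].
Numerator sine = +0.43051; denominator sine = +0.98061.
Result = 0.0889·6.92·(+0.43051) / (0.1527·(+0.98061)) = +1.7687 rad/s; magnitude 1.7687 rad/s.

1.77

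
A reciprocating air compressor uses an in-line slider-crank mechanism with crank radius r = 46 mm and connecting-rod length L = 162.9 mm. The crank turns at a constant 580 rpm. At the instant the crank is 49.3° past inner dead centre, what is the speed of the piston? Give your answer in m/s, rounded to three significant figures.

ω = 2π·580/60 = 60.74 rad/s
For an in-line slider-crank, x = r cosθ + √(L² − r² sin²θ), so v = −rω sinθ·[1 + r cosθ/√(L² − r² sin²θ)].
With r = 0.046 m, L = 0.1629 m, θ = 49.3°: √(L² − r² sin²θ) = 0.15912 m.
v = −0.046·60.74·0.75813·[1 + 0.046·0.65210/0.15912] = -2.5175 m/s.
|v| = 2.5175 m/s.

2.52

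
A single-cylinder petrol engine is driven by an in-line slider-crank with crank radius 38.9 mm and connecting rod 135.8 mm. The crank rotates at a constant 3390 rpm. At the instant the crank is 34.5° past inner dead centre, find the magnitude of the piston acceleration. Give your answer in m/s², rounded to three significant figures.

4580

ω = 2π·3390/60 = 355 rad/s
x(θ) = r cosθ + √(L² − r² sin²θ); with ω constant, a = ω²·d²x/dθ².
d²x/dθ² = −r cosθ − r²(cos2θ)/√u − r⁴ sin²2θ/(4u^{3/2}),  u = L² − r² sin²θ = 0.0179562 m².
Substituting r = 0.0389 m, L = 0.1358 m, θ = 34.5°: d²x/dθ² = -0.036313 m.
a = ω²·d²x/dθ² = (355)²·(-0.036313) = -4576.3 m/s²;  |a| = 4576.3 m/s².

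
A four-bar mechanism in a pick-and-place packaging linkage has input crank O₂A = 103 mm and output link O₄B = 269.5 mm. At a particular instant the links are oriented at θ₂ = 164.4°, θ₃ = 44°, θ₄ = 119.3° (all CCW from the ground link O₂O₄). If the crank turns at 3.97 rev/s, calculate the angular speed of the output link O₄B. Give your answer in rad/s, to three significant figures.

8.50

ω₂ = 24.94 rad/s (from 3.97 rev/s).
Differentiating the loop-closure r₂e^{iθ₂}+r₃e^{iθ₃}=r₁+r₄e^{iθ₄} gives r₂ω₂e^{iθ₂}+r₃ω₃e^{iθ₃}=r₄ω₄e^{iθ₄}.
Eliminating the other unknown: ω₄ = r₂ω₂ sin(θ₂−θ₃) / [r₄ sin(θ₄−θ₃)].
Numerator sine = +0.86251; denominator sine = +0.96727.
Result = 0.103·24.94·(+0.86251) / (0.2695·(+0.96727)) = +8.501 rad/s; magnitude 8.501 rad/s.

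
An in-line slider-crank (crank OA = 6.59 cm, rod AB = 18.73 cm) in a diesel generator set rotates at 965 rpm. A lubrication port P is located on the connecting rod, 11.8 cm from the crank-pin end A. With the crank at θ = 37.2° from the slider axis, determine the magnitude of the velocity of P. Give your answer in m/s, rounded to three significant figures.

ω = 101.1 rad/s.  Crank-pin speed |V_A| = rω = 6.6595 m/s, perpendicular to OA.
Rod angle: sinφ = −(r/L) sinθ ⇒ φ = -12.282°; ω_rod = −rω cosθ/√(L²−r²sin²θ) = -28.984 rad/s.
V_P = V_A + ω_rod × AP, with AP = 0.118 m along the rod.
Components: V_Px = −rω sinθ − a·ω_rod·sinφ = -4.7539 m/s;  V_Py = rω cosθ + a·ω_rod·cosφ = +1.9626 m/s.
|V_P| = √(V_Px² + V_Py²) = 5.1431 m/s.

5.14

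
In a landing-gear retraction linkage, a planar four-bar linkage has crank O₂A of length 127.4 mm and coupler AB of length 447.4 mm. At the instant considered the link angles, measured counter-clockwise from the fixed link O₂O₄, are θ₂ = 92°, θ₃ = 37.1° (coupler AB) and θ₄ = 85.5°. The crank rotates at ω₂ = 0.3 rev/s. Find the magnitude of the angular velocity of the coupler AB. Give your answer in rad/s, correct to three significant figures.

0.0813

ω₂ = 1.885 rad/s (from 0.3 rev/s).
Differentiating the loop-closure r₂e^{iθ₂}+r₃e^{iθ₃}=r₁+r₄e^{iθ₄} gives r₂ω₂e^{iθ₂}+r₃ω₃e^{iθ₃}=r₄ω₄e^{iθ₄}.
Eliminating the other unknown: ω₃ = r₂ω₂ sin(θ₄−θ₂) / [r₃ sin(θ₃−θ₄)].
Numerator sine = -0.11320; denominator sine = -0.74780.
Result = 0.1274·1.885·(-0.11320) / (0.4474·(-0.74780)) = +0.081255 rad/s; magnitude 0.081255 rad/s.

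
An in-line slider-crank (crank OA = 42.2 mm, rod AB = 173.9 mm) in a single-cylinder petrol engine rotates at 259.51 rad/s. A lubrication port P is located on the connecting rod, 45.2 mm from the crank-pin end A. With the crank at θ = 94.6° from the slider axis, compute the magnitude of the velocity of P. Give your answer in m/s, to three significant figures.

10.9

ω = 259.5 rad/s.  Crank-pin speed |V_A| = rω = 10.951 m/s, perpendicular to OA.
Rod angle: sinφ = −(r/L) sinθ ⇒ φ = -13.998°; ω_rod = −rω cosθ/√(L²−r²sin²θ) = +5.2051 rad/s.
V_P = V_A + ω_rod × AP, with AP = 0.0452 m along the rod.
Components: V_Px = −rω sinθ − a·ω_rod·sinφ = -10.859 m/s;  V_Py = rω cosθ + a·ω_rod·cosφ = -0.65 m/s.
|V_P| = √(V_Px² + V_Py²) = 10.879 m/s.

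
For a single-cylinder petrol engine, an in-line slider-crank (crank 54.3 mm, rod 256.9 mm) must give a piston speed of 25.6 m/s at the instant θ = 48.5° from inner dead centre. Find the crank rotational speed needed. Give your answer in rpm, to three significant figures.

For an in-line slider-crank, |v_piston| = rω|sinθ|·[1 + r cosθ/√(L² − r² sin²θ)].
With r = 0.0543 m, L = 0.2569 m, θ = 48.5°: the bracketed kinematic factor |dx/dθ| = 0.046437 m.
ω = v/|dx/dθ| = 25.6/0.046437 = 551.29 rad/s.
N = 60ω/(2π) = 5264.4 rpm.

5260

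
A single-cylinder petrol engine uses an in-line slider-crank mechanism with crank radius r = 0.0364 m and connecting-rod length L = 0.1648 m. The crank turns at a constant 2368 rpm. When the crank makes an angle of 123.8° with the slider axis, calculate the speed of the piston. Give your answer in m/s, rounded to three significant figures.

ω = 2π·2368/60 = 248 rad/s
For an in-line slider-crank, x = r cosθ + √(L² − r² sin²θ), so v = −rω sinθ·[1 + r cosθ/√(L² − r² sin²θ)].
With r = 0.0364 m, L = 0.1648 m, θ = 123.8°: √(L² − r² sin²θ) = 0.162 m.
v = −0.0364·248·0.83098·[1 + 0.0364·-0.55630/0.162] = -6.5632 m/s.
|v| = 6.5632 m/s.

6.56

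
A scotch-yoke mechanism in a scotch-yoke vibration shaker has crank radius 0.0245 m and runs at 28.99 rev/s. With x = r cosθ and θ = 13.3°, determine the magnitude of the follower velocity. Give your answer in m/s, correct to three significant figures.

1.03

ω = 182.1 rad/s (from 28.99 rev/s).
x = r cosθ ⇒ ẋ = −rω sinθ.
|v| = rω|sinθ| = 0.0245·182.1·|sin 13.3°| = 1.0266 m/s.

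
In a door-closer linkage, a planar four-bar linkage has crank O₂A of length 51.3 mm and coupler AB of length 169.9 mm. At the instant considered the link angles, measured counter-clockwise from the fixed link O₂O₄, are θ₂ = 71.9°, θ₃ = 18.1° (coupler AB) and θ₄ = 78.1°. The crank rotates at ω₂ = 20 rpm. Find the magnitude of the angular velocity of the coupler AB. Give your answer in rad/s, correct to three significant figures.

0.0789

ω₂ = 2.094 rad/s (from 20 rpm).
Differentiating the loop-closure r₂e^{iθ₂}+r₃e^{iθ₃}=r₁+r₄e^{iθ₄} gives r₂ω₂e^{iθ₂}+r₃ω₃e^{iθ₃}=r₄ω₄e^{iθ₄}.
Eliminating the other unknown: ω₃ = r₂ω₂ sin(θ₄−θ₂) / [r₃ sin(θ₃−θ₄)].
Numerator sine = +0.10800; denominator sine = -0.86603.
Result = 0.0513·2.094·(+0.10800) / (0.1699·(-0.86603)) = -0.078863 rad/s; magnitude 0.078863 rad/s.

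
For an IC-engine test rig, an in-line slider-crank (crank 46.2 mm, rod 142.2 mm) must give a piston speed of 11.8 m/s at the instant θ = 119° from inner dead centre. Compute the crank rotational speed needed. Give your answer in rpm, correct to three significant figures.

For an in-line slider-crank, |v_piston| = rω|sinθ|·[1 + r cosθ/√(L² − r² sin²θ)].
With r = 0.0462 m, L = 0.1422 m, θ = 119°: the bracketed kinematic factor |dx/dθ| = 0.033769 m.
ω = v/|dx/dθ| = 11.8/0.033769 = 349.43 rad/s.
N = 60ω/(2π) = 3336.8 rpm.

3340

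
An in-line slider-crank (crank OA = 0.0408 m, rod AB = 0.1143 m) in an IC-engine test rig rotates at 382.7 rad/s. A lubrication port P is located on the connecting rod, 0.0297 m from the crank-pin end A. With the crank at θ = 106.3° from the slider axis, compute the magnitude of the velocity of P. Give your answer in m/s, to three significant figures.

ω = 382.7 rad/s.  Crank-pin speed |V_A| = rω = 15.614 m/s, perpendicular to OA.
Rod angle: sinφ = −(r/L) sinθ ⇒ φ = -20.036°; ω_rod = −rω cosθ/√(L²−r²sin²θ) = +40.811 rad/s.
V_P = V_A + ω_rod × AP, with AP = 0.0297 m along the rod.
Components: V_Px = −rω sinθ − a·ω_rod·sinφ = -14.571 m/s;  V_Py = rω cosθ + a·ω_rod·cosφ = -3.2436 m/s.
|V_P| = √(V_Px² + V_Py²) = 14.928 m/s.

14.9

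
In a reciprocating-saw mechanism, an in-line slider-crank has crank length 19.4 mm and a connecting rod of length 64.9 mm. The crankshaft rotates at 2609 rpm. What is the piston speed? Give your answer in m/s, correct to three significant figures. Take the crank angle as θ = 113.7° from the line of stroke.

ω = 2π·2609/60 = 273.2 rad/s
For an in-line slider-crank, x = r cosθ + √(L² − r² sin²θ), so v = −rω sinθ·[1 + r cosθ/√(L² − r² sin²θ)].
With r = 0.0194 m, L = 0.0649 m, θ = 113.7°: √(L² − r² sin²θ) = 0.062422 m.
v = −0.0194·273.2·0.91566·[1 + 0.0194·-0.40195/0.062422] = -4.247 m/s.
|v| = 4.247 m/s.

4.25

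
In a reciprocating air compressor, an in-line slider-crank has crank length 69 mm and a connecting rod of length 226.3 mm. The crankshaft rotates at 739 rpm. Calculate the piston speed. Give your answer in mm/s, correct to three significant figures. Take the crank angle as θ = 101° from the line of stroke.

4920

ω = 2π·739/60 = 77.39 rad/s
For an in-line slider-crank, x = r cosθ + √(L² − r² sin²θ), so v = −rω sinθ·[1 + r cosθ/√(L² − r² sin²θ)].
With r = 0.069 m, L = 0.2263 m, θ = 101°: √(L² − r² sin²θ) = 0.21593 m.
v = −0.069·77.39·0.98163·[1 + 0.069·-0.19081/0.21593] = -4.9221 m/s.
|v| = 4.9221 m/s = 4922.1 mm/s.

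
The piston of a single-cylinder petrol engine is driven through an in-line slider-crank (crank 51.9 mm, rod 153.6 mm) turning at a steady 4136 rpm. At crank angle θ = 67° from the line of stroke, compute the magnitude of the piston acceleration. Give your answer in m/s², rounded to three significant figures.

ω = 2π·4136/60 = 433.1 rad/s
x(θ) = r cosθ + √(L² − r² sin²θ); with ω constant, a = ω²·d²x/dθ².
d²x/dθ² = −r cosθ − r²(cos2θ)/√u − r⁴ sin²2θ/(4u^{3/2}),  u = L² − r² sin²θ = 0.0213106 m².
Substituting r = 0.0519 m, L = 0.1536 m, θ = 67°: d²x/dθ² = -0.007763 m.
a = ω²·d²x/dθ² = (433.1)²·(-0.007763) = -1456.3 m/s²;  |a| = 1456.3 m/s².

1460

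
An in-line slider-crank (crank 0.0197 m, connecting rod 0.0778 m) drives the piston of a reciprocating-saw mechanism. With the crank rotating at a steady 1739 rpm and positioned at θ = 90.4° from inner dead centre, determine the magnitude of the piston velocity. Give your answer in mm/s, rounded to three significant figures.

3580

ω = 2π·1739/60 = 182.1 rad/s
For an in-line slider-crank, x = r cosθ + √(L² − r² sin²θ), so v = −rω sinθ·[1 + r cosθ/√(L² − r² sin²θ)].
With r = 0.0197 m, L = 0.0778 m, θ = 90.4°: √(L² − r² sin²θ) = 0.075265 m.
v = −0.0197·182.1·0.99998·[1 + 0.0197·-0.00698/0.075265] = -3.5809 m/s.
|v| = 3.5809 m/s = 3580.9 mm/s.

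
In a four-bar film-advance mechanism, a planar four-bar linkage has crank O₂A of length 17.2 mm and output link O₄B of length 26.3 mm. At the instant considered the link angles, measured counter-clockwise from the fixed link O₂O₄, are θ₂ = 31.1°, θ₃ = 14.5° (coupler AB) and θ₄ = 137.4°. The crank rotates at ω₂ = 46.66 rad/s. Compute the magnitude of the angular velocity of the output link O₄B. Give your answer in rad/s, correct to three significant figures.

ω₂ = 46.66 rad/s
Differentiating the loop-closure r₂e^{iθ₂}+r₃e^{iθ₃}=r₁+r₄e^{iθ₄} gives r₂ω₂e^{iθ₂}+r₃ω₃e^{iθ₃}=r₄ω₄e^{iθ₄}.
Eliminating the other unknown: ω₄ = r₂ω₂ sin(θ₂−θ₃) / [r₄ sin(θ₄−θ₃)].
Numerator sine = +0.28569; denominator sine = +0.83962.
Result = 0.0172·46.66·(+0.28569) / (0.0263·(+0.83962)) = +10.383 rad/s; magnitude 10.383 rad/s.

10.4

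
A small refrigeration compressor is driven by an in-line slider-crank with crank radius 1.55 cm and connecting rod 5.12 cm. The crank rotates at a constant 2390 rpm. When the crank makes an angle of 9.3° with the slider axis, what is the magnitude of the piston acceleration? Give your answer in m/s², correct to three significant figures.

ω = 2π·2390/60 = 250.3 rad/s
x(θ) = r cosθ + √(L² − r² sin²θ); with ω constant, a = ω²·d²x/dθ².
d²x/dθ² = −r cosθ − r²(cos2θ)/√u − r⁴ sin²2θ/(4u^{3/2}),  u = L² − r² sin²θ = 0.00261517 m².
Substituting r = 0.0155 m, L = 0.0512 m, θ = 9.3°: d²x/dθ² = -0.01976 m.
a = ω²·d²x/dθ² = (250.3)²·(-0.01976) = -1237.8 m/s²;  |a| = 1237.8 m/s².

1240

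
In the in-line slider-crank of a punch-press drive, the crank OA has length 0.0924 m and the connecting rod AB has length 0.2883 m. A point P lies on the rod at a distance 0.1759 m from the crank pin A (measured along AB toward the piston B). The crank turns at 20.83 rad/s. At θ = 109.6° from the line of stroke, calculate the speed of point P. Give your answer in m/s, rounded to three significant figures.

1.71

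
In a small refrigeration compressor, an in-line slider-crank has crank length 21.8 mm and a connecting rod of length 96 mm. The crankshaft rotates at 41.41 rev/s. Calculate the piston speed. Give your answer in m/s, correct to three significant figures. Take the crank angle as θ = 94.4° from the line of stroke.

ω = 2π·41.4 = 260.2 rad/s
For an in-line slider-crank, x = r cosθ + √(L² − r² sin²θ), so v = −rω sinθ·[1 + r cosθ/√(L² − r² sin²θ)].
With r = 0.0218 m, L = 0.096 m, θ = 94.4°: √(L² − r² sin²θ) = 0.093507 m.
v = −0.0218·260.2·0.99705·[1 + 0.0218·-0.07672/0.093507] = -5.5542 m/s.
|v| = 5.5542 m/s.

5.55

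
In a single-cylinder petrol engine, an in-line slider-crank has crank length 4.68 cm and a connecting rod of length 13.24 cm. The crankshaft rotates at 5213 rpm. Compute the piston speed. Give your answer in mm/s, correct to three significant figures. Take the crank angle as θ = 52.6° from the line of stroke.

ω = 2π·5213/60 = 545.9 rad/s
For an in-line slider-crank, x = r cosθ + √(L² − r² sin²θ), so v = −rω sinθ·[1 + r cosθ/√(L² − r² sin²θ)].
With r = 0.0468 m, L = 0.1324 m, θ = 52.6°: √(L² − r² sin²θ) = 0.12707 m.
v = −0.0468·545.9·0.79441·[1 + 0.0468·0.60738/0.12707] = -24.836 m/s.
|v| = 24.836 m/s = 24836 mm/s.

24800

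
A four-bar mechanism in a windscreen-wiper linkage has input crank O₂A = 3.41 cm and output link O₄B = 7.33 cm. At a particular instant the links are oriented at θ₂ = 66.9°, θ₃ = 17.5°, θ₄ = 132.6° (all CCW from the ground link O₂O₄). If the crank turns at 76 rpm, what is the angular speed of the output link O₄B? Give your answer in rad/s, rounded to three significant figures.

ω₂ = 7.959 rad/s (from 76 rpm).
Differentiating the loop-closure r₂e^{iθ₂}+r₃e^{iθ₃}=r₁+r₄e^{iθ₄} gives r₂ω₂e^{iθ₂}+r₃ω₃e^{iθ₃}=r₄ω₄e^{iθ₄}.
Eliminating the other unknown: ω₄ = r₂ω₂ sin(θ₂−θ₃) / [r₄ sin(θ₄−θ₃)].
Numerator sine = +0.75927; denominator sine = +0.90557.
Result = 0.0341·7.959·(+0.75927) / (0.0733·(+0.90557)) = +3.1043 rad/s; magnitude 3.1043 rad/s.

3.10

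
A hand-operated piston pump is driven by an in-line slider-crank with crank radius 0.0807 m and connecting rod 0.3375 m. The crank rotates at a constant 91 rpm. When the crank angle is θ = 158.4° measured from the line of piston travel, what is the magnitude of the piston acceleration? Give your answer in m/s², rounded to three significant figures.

5.52

ω = 2π·91/60 = 9.529 rad/s
x(θ) = r cosθ + √(L² − r² sin²θ); with ω constant, a = ω²·d²x/dθ².
d²x/dθ² = −r cosθ − r²(cos2θ)/√u − r⁴ sin²2θ/(4u^{3/2}),  u = L² − r² sin²θ = 0.113024 m².
Substituting r = 0.0807 m, L = 0.3375 m, θ = 158.4°: d²x/dθ² = +0.060781 m.
a = ω²·d²x/dθ² = (9.529)²·(+0.060781) = +5.5196 m/s²;  |a| = 5.5196 m/s².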